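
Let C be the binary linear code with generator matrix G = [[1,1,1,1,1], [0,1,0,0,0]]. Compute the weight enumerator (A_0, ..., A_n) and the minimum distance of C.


Weight distribution: A_0 = 1, A_1 = 1, A_4 = 1, A_5 = 1. Minimum distance d = 1.

Enumerate all 2^2 = 4 messages m ∈ F_2^2.
For each, compute codeword c = mG in F_2^5, then tally its weight.
  m = 00 → c = 00000, weight = 0.
  m = 10 → c = 11111, weight = 5.
  m = 01 → c = 01000, weight = 1.
  m = 11 → c = 10111, weight = 4.
Tally weights:
  weight 0: 1 codewords.
  weight 1: 1 codewords.
  weight 4: 1 codewords.
  weight 5: 1 codewords.
Minimum distance d = smallest w > 0 with A_w > 0 = 1.
Sanity: Σ A_w = 4 = 2^2 = 4 ✓.


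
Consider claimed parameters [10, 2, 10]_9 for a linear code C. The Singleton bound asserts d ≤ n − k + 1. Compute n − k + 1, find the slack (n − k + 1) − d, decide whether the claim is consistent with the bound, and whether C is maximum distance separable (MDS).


Singleton RHS = n − k + 1 = 9, slack = -1, bound violated (no such code; not MDS).

Singleton bound: d ≤ n − k + 1.
Here n = 10, k = 2, so n − k + 1 = 9.
Given d = 10, check d ≤ 9: NO.
Slack = (n − k + 1) − d = -1.
The slack is negative: d = 10 exceeds n − k + 1 = 9 by 1, so the Singleton bound is violated and no linear [10, 2, 10]_9 code can exist. In particular it is not MDS (MDS requires d = n − k + 1 exactly).
Description: the claimed parameters are [10, 2, 10]_9; such a code would be impossible (violates the Singleton bound).


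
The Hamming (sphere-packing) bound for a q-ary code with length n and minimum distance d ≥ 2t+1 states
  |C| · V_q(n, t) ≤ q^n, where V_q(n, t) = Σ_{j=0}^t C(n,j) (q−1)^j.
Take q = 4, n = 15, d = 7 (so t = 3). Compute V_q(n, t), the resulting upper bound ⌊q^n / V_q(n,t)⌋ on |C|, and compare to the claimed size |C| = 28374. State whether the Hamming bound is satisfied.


V_q(n, t) = 13276, q^n = 1073741824, Hamming bound = 80878, |C| = 28374 ≤ bound (satisfied).

Step 1: Compute V_q(n, t) = Σ_{j=0}^3 C(n, j) (q−1)^j.
  j = 0: C(15,0)·(3)^0 = 1·1 = 1.
  j = 1: C(15,1)·(3)^1 = 15·3 = 45.
  j = 2: C(15,2)·(3)^2 = 105·9 = 945.
  j = 3: C(15,3)·(3)^3 = 455·27 = 12285.
  V_q(n, t) = 1 + 45 + 945 + 12285 = 13276.
Step 2: q^n = 4^15 = 1073741824.
Step 3: Hamming bound ⌊q^n / V_q(n,t)⌋ = ⌊1073741824/13276⌋ = 80878.
Step 4: Compare |C| = 28374 to 80878: satisfied.
The claimed |C| lies below the Hamming bound.


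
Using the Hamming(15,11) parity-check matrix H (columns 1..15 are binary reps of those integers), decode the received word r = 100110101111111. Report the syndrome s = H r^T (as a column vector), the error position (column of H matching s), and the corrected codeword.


s = (1, 1, 1, 1)^T, error position = 15, corrected codeword c = 100110101111110

Compute s = H r^T mod 2 one row at a time:
  s_1 = 0 + 1 + 1 + 1 + 1 + 1 + 1 + 1 = 7 ≡ 1 (mod 2).
  s_2 = 1 + 1 + 0 + 1 + 1 + 1 + 1 + 1 = 7 ≡ 1 (mod 2).
  s_3 = 0 + 0 + 0 + 1 + 1 + 1 + 1 + 1 = 5 ≡ 1 (mod 2).
  s_4 = 1 + 0 + 1 + 1 + 1 + 1 + 1 + 1 = 7 ≡ 1 (mod 2).
s = (1, 1, 1, 1)^T — this equals column 15 of H (binary 1111), so error is at position 15.
Correct: flip bit 15 of r = 100110101111111 to get c = 100110101111110.


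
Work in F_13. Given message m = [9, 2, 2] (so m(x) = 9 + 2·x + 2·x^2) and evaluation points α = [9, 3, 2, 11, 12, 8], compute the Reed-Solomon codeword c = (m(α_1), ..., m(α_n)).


c = [7, 7, 8, 0, 9, 10]

Message polynomial: m(x) = 9 + 2·x + 2·x^2 (mod 13).
For each evaluation point α_i, compute m(α_i) mod 13:
  α_1 = 9: Horner steps 2 → 7 → 7, so m(9) = 7.
  α_2 = 3: Horner steps 2 → 8 → 7, so m(3) = 7.
  α_3 = 2: Horner steps 2 → 6 → 8, so m(2) = 8.
  α_4 = 11: Horner steps 2 → 11 → 0, so m(11) = 0.
  α_5 = 12: Horner steps 2 → 0 → 9, so m(12) = 9.
  α_6 = 8: Horner steps 2 → 5 → 10, so m(8) = 10.
Codeword c = [7, 7, 8, 0, 9, 10] ∈ F_13^6.


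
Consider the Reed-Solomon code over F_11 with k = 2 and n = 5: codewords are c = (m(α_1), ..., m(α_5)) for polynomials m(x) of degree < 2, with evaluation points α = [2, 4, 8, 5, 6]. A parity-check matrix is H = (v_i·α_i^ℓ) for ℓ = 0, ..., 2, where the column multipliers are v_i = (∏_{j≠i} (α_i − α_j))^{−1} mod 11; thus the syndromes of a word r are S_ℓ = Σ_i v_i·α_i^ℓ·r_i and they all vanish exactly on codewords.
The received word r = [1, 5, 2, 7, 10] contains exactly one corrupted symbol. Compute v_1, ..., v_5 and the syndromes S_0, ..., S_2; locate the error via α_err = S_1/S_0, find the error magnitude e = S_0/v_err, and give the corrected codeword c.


S = (2, 1, 6), error at position 5, error magnitude e = 1, c = [1, 5, 2, 7, 9].

Step 1: column multipliers v_i = (∏_{j≠i}(α_i − α_j))^{−1} mod 11.
  i = 1 (α = 2): (2−4)(2−8)(2−5)(2−6) = (−2)·(−6)·(−3)·(−4) = 144 ≡ 1, so v_1 = 1^{−1} = 1 (mod 11).
  i = 2 (α = 4): (4−2)(4−8)(4−5)(4−6) = 2·(−4)·(−1)·(−2) = −16 ≡ 6, so v_2 = 6^{−1} = 2 (mod 11).
  i = 3 (α = 8): (8−2)(8−4)(8−5)(8−6) = 6·4·3·2 = 144 ≡ 1, so v_3 = 1^{−1} = 1 (mod 11).
  i = 4 (α = 5): (5−2)(5−4)(5−8)(5−6) = 3·1·(−3)·(−1) = 9 ≡ 9, so v_4 = 9^{−1} = 5 (mod 11).
  i = 5 (α = 6): (6−2)(6−4)(6−8)(6−5) = 4·2·(−2)·1 = −16 ≡ 6, so v_5 = 6^{−1} = 2 (mod 11).
  v = [1, 2, 1, 5, 2].
Step 2: syndromes of r = [1, 5, 2, 7, 10] (all sums mod 11).
  S_0 = Σ v_i r_i = 1·1 + 2·5 + 1·2 + 5·7 + 2·10 = 68 ≡ 2.
  S_1 = Σ v_i α_i r_i = 1·2·1 + 2·4·5 + 1·8·2 + 5·5·7 + 2·6·10 = 353 ≡ 1.
  α_i^2 mod 11 = [4, 5, 9, 3, 3].
  S_2 = Σ v_i α_i^2 r_i = 1·4·1 + 2·5·5 + 1·9·2 + 5·3·7 + 2·3·10 = 237 ≡ 6.
  S = (2, 1, 6) ≠ 0, so r is not a codeword (an error is present).
Step 3: locate the error. For a single error e at position i, S_ℓ = v_i·e·α_i^ℓ, so α_err = S_1/S_0.
  S_0^{−1} = 2^{−1} = 6 (mod 11), so α_err = 1·6 = 6 ≡ 6 = α_5. Error position i = 5.
  Consistency check: S_2/S_1 = 6·1 = 6 ≡ 6 = α_err ✓ (single-error assumption holds).
Step 4: error magnitude e = S_0/v_5 = S_0·∏_{j≠5}(α_5 − α_j) = 2·6 = 12 ≡ 1 (mod 11).
Step 5: correct position 5: c_5 = r_5 − e = 10 − 1 ≡ 9 (mod 11). Hence c = [1, 5, 2, 7, 9].
  Check: interpolating c through the α_i gives m(x) = 8 + 2·x (degree < 2) with m(α_i) = c_i for every i, so c is indeed a codeword.


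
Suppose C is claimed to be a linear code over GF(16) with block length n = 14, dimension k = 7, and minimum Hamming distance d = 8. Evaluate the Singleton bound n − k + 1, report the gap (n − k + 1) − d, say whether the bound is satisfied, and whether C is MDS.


Singleton RHS = n − k + 1 = 8, slack = 0, bound satisfied, MDS.

Singleton bound: d ≤ n − k + 1.
Here n = 14, k = 7, so n − k + 1 = 8.
Given d = 8, check d ≤ 8: YES.
Slack = (n − k + 1) − d = 0.
The code is MDS (slack = 0).
Description: the claimed parameters are [14, 7, 8]_16; such a code would be MDS (meets Singleton bound).


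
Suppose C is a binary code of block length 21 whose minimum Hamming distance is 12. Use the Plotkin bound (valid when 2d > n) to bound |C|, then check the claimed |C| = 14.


Plotkin bound M ≤ 8; given |C| = 14 > bound (violated).

Check applicability: 2d = 24, n = 21.
2d − n = 3 > 0, so Plotkin applies.
Compute d/(2d−n) = 12/3 ≈ 4.0000.
⌊d/(2d−n)⌋ = 4.
Plotkin bound: M ≤ 2·4 = 8.
Given |C| = 14, check: VIOLATED.
This |C| is above the Plotkin bound, so no binary code with n = 21, d = 12 and 14 codewords exists.


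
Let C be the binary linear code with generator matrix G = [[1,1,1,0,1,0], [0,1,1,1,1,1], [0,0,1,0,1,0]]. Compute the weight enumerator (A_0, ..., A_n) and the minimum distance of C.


Weight distribution: A_0 = 1, A_2 = 2, A_3 = 2, A_4 = 1, A_5 = 2. Minimum distance d = 2.

Enumerate all 2^3 = 8 messages m ∈ F_2^3.
For each, compute codeword c = mG in F_2^6, then tally its weight.
  m = 000 → c = 000000, weight = 0.
  m = 100 → c = 111010, weight = 4.
  m = 010 → c = 011111, weight = 5.
  m = 110 → c = 100101, weight = 3.
  m = 001 → c = 001010, weight = 2.
  m = 101 → c = 110000, weight = 2.
  m = 011 → c = 010101, weight = 3.
  m = 111 → c = 101111, weight = 5.
Tally weights:
  weight 0: 1 codewords.
  weight 2: 2 codewords.
  weight 3: 2 codewords.
  weight 4: 1 codewords.
  weight 5: 2 codewords.
Minimum distance d = smallest w > 0 with A_w > 0 = 2.
Sanity: Σ A_w = 8 = 2^3 = 8 ✓.


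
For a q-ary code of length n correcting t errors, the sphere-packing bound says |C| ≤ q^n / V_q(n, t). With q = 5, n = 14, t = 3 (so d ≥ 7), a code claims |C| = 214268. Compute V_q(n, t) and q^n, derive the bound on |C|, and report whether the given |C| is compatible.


V_q(n, t) = 24809, q^n = 6103515625, Hamming bound = 246020, |C| = 214268 ≤ bound (satisfied).

Step 1: Compute V_q(n, t) = Σ_{j=0}^3 C(n, j) (q−1)^j.
  j = 0: C(14,0)·(4)^0 = 1·1 = 1.
  j = 1: C(14,1)·(4)^1 = 14·4 = 56.
  j = 2: C(14,2)·(4)^2 = 91·16 = 1456.
  j = 3: C(14,3)·(4)^3 = 364·64 = 23296.
  V_q(n, t) = 1 + 56 + 1456 + 23296 = 24809.
Step 2: q^n = 5^14 = 6103515625.
Step 3: Hamming bound ⌊q^n / V_q(n,t)⌋ = ⌊6103515625/24809⌋ = 246020.
Step 4: Compare |C| = 214268 to 246020: satisfied.
The claimed |C| lies below the Hamming bound.


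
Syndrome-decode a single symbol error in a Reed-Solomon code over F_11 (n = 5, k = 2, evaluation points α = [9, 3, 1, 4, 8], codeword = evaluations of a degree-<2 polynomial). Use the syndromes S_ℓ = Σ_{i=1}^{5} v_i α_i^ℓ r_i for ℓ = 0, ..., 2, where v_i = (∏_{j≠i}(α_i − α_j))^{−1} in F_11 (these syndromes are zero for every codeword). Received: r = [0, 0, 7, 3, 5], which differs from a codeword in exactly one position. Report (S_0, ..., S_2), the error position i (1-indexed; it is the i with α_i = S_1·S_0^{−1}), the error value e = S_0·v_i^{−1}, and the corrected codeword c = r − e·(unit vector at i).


S = (6, 7, 10), error at position 2, error magnitude e = 3, c = [0, 8, 7, 3, 5].

Step 1: column multipliers v_i = (∏_{j≠i}(α_i − α_j))^{−1} mod 11.
  i = 1 (α = 9): (9−3)(9−1)(9−4)(9−8) = 6·8·5·1 = 240 ≡ 9, so v_1 = 9^{−1} = 5 (mod 11).
  i = 2 (α = 3): (3−9)(3−1)(3−4)(3−8) = (−6)·2·(−1)·(−5) = −60 ≡ 6, so v_2 = 6^{−1} = 2 (mod 11).
  i = 3 (α = 1): (1−9)(1−3)(1−4)(1−8) = (−8)·(−2)·(−3)·(−7) = 336 ≡ 6, so v_3 = 6^{−1} = 2 (mod 11).
  i = 4 (α = 4): (4−9)(4−3)(4−1)(4−8) = (−5)·1·3·(−4) = 60 ≡ 5, so v_4 = 5^{−1} = 9 (mod 11).
  i = 5 (α = 8): (8−9)(8−3)(8−1)(8−4) = (−1)·5·7·4 = −140 ≡ 3, so v_5 = 3^{−1} = 4 (mod 11).
  v = [5, 2, 2, 9, 4].
Step 2: syndromes of r = [0, 0, 7, 3, 5] (all sums mod 11).
  S_0 = Σ v_i r_i = 5·0 + 2·0 + 2·7 + 9·3 + 4·5 = 61 ≡ 6.
  S_1 = Σ v_i α_i r_i = 5·9·0 + 2·3·0 + 2·1·7 + 9·4·3 + 4·8·5 = 282 ≡ 7.
  α_i^2 mod 11 = [4, 9, 1, 5, 9].
  S_2 = Σ v_i α_i^2 r_i = 5·4·0 + 2·9·0 + 2·1·7 + 9·5·3 + 4·9·5 = 329 ≡ 10.
  S = (6, 7, 10) ≠ 0, so r is not a codeword (an error is present).
Step 3: locate the error. For a single error e at position i, S_ℓ = v_i·e·α_i^ℓ, so α_err = S_1/S_0.
  S_0^{−1} = 6^{−1} = 2 (mod 11), so α_err = 7·2 = 14 ≡ 3 = α_2. Error position i = 2.
  Consistency check: S_2/S_1 = 10·8 = 80 ≡ 3 = α_err ✓ (single-error assumption holds).
Step 4: error magnitude e = S_0/v_2 = S_0·∏_{j≠2}(α_2 − α_j) = 6·6 = 36 ≡ 3 (mod 11).
Step 5: correct position 2: c_2 = r_2 − e = 0 − 3 ≡ 8 (mod 11). Hence c = [0, 8, 7, 3, 5].
  Check: interpolating c through the α_i gives m(x) = 1 + 6·x (degree < 2) with m(α_i) = c_i for every i, so c is indeed a codeword.


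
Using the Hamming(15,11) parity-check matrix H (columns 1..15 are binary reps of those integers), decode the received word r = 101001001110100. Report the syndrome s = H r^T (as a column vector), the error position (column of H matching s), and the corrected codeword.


s = (0, 0, 0, 1)^T, error position = 1, corrected codeword c = 001001001110100

Compute s = H r^T mod 2 one row at a time:
  s_1 = 0 + 1 + 1 + 1 + 0 + 1 + 0 + 0 = 4 ≡ 0 (mod 2).
  s_2 = 0 + 0 + 1 + 0 + 0 + 1 + 0 + 0 = 2 ≡ 0 (mod 2).
  s_3 = 0 + 1 + 1 + 0 + 1 + 1 + 0 + 0 = 4 ≡ 0 (mod 2).
  s_4 = 1 + 1 + 0 + 0 + 1 + 1 + 1 + 0 = 5 ≡ 1 (mod 2).
s = (0, 0, 0, 1)^T — this equals column 1 of H (binary 0001), so error is at position 1.
Correct: flip bit 1 of r = 101001001110100 to get c = 001001001110100.


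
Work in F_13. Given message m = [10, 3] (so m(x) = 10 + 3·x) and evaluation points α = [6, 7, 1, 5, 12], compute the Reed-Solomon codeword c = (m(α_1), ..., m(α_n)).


c = [2, 5, 0, 12, 7]

Message polynomial: m(x) = 10 + 3·x (mod 13).
For each evaluation point α_i, compute m(α_i) mod 13:
  α_1 = 6: Horner steps 3 → 2, so m(6) = 2.
  α_2 = 7: Horner steps 3 → 5, so m(7) = 5.
  α_3 = 1: Horner steps 3 → 0, so m(1) = 0.
  α_4 = 5: Horner steps 3 → 12, so m(5) = 12.
  α_5 = 12: Horner steps 3 → 7, so m(12) = 7.
Codeword c = [2, 5, 0, 12, 7] ∈ F_13^5.


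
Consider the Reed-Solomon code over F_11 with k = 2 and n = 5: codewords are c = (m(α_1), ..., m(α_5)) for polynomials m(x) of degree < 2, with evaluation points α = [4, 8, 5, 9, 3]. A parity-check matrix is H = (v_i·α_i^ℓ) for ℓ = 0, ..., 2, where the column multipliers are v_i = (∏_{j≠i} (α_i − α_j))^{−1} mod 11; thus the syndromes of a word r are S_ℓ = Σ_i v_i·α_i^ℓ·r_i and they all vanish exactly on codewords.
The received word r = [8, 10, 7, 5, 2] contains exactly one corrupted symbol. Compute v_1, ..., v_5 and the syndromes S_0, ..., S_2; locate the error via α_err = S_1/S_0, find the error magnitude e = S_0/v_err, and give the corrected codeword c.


S = (2, 10, 6), error at position 3, error magnitude e = 4, c = [8, 10, 3, 5, 2].

Step 1: column multipliers v_i = (∏_{j≠i}(α_i − α_j))^{−1} mod 11.
  i = 1 (α = 4): (4−8)(4−5)(4−9)(4−3) = (−4)·(−1)·(−5)·1 = −20 ≡ 2, so v_1 = 2^{−1} = 6 (mod 11).
  i = 2 (α = 8): (8−4)(8−5)(8−9)(8−3) = 4·3·(−1)·5 = −60 ≡ 6, so v_2 = 6^{−1} = 2 (mod 11).
  i = 3 (α = 5): (5−4)(5−8)(5−9)(5−3) = 1·(−3)·(−4)·2 = 24 ≡ 2, so v_3 = 2^{−1} = 6 (mod 11).
  i = 4 (α = 9): (9−4)(9−8)(9−5)(9−3) = 5·1·4·6 = 120 ≡ 10, so v_4 = 10^{−1} = 10 (mod 11).
  i = 5 (α = 3): (3−4)(3−8)(3−5)(3−9) = (−1)·(−5)·(−2)·(−6) = 60 ≡ 5, so v_5 = 5^{−1} = 9 (mod 11).
  v = [6, 2, 6, 10, 9].
Step 2: syndromes of r = [8, 10, 7, 5, 2] (all sums mod 11).
  S_0 = Σ v_i r_i = 6·8 + 2·10 + 6·7 + 10·5 + 9·2 = 178 ≡ 2.
  S_1 = Σ v_i α_i r_i = 6·4·8 + 2·8·10 + 6·5·7 + 10·9·5 + 9·3·2 = 1066 ≡ 10.
  α_i^2 mod 11 = [5, 9, 3, 4, 9].
  S_2 = Σ v_i α_i^2 r_i = 6·5·8 + 2·9·10 + 6·3·7 + 10·4·5 + 9·9·2 = 908 ≡ 6.
  S = (2, 10, 6) ≠ 0, so r is not a codeword (an error is present).
Step 3: locate the error. For a single error e at position i, S_ℓ = v_i·e·α_i^ℓ, so α_err = S_1/S_0.
  S_0^{−1} = 2^{−1} = 6 (mod 11), so α_err = 10·6 = 60 ≡ 5 = α_3. Error position i = 3.
  Consistency check: S_2/S_1 = 6·10 = 60 ≡ 5 = α_err ✓ (single-error assumption holds).
Step 4: error magnitude e = S_0/v_3 = S_0·∏_{j≠3}(α_3 − α_j) = 2·2 = 4 ≡ 4 (mod 11).
Step 5: correct position 3: c_3 = r_3 − e = 7 − 4 ≡ 3 (mod 11). Hence c = [8, 10, 3, 5, 2].
  Check: interpolating c through the α_i gives m(x) = 6 + 6·x (degree < 2) with m(α_i) = c_i for every i, so c is indeed a codeword.


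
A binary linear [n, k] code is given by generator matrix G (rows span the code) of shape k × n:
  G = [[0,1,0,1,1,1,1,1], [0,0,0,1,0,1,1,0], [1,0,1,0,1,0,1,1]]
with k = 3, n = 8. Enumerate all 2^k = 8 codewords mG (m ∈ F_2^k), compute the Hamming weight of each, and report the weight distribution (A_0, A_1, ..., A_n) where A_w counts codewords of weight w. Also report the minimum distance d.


Weight distribution: A_0 = 1, A_3 = 2, A_4 = 1, A_5 = 2, A_6 = 2. Minimum distance d = 3.

Enumerate all 2^3 = 8 messages m ∈ F_2^3.
For each, compute codeword c = mG in F_2^8, then tally its weight.
  m = 000 → c = 00000000, weight = 0.
  m = 100 → c = 01011111, weight = 6.
  m = 010 → c = 00010110, weight = 3.
  m = 110 → c = 01001001, weight = 3.
  m = 001 → c = 10101011, weight = 5.
  m = 101 → c = 11110100, weight = 5.
  m = 011 → c = 10111101, weight = 6.
  m = 111 → c = 11100010, weight = 4.
Tally weights:
  weight 0: 1 codewords.
  weight 3: 2 codewords.
  weight 4: 1 codewords.
  weight 5: 2 codewords.
  weight 6: 2 codewords.
Minimum distance d = smallest w > 0 with A_w > 0 = 3.
Sanity: Σ A_w = 8 = 2^3 = 8 ✓.


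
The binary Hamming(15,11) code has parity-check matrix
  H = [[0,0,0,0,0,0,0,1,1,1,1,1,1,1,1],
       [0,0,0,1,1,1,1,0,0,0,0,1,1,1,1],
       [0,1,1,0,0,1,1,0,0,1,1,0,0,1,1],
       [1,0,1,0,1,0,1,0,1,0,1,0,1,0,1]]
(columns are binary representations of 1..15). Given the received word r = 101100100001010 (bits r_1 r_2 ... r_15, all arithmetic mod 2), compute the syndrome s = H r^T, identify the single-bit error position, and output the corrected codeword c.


s = (0, 0, 1, 1)^T, error position = 3, corrected codeword c = 100100100001010

Compute s = H r^T mod 2 one row at a time:
  s_1 = 0 + 0 + 0 + 0 + 1 + 0 + 1 + 0 = 2 ≡ 0 (mod 2).
  s_2 = 1 + 0 + 0 + 1 + 1 + 0 + 1 + 0 = 4 ≡ 0 (mod 2).
  s_3 = 0 + 1 + 0 + 1 + 0 + 0 + 1 + 0 = 3 ≡ 1 (mod 2).
  s_4 = 1 + 1 + 0 + 1 + 0 + 0 + 0 + 0 = 3 ≡ 1 (mod 2).
s = (0, 0, 1, 1)^T — this equals column 3 of H (binary 0011), so error is at position 3.
Correct: flip bit 3 of r = 101100100001010 to get c = 100100100001010.


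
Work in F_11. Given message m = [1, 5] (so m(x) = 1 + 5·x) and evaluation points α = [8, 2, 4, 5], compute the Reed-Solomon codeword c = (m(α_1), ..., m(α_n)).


c = [8, 0, 10, 4]

Message polynomial: m(x) = 1 + 5·x (mod 11).
For each evaluation point α_i, compute m(α_i) mod 11:
  α_1 = 8: Horner steps 5 → 8, so m(8) = 8.
  α_2 = 2: Horner steps 5 → 0, so m(2) = 0.
  α_3 = 4: Horner steps 5 → 10, so m(4) = 10.
  α_4 = 5: Horner steps 5 → 4, so m(5) = 4.
Codeword c = [8, 0, 10, 4] ∈ F_11^4.


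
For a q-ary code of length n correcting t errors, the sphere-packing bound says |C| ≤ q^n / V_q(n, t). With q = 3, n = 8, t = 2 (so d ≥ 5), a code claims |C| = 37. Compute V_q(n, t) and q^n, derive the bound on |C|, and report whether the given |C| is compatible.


V_q(n, t) = 129, q^n = 6561, Hamming bound = 50, |C| = 37 ≤ bound (satisfied).

Step 1: Compute V_q(n, t) = Σ_{j=0}^2 C(n, j) (q−1)^j.
  j = 0: C(8,0)·(2)^0 = 1·1 = 1.
  j = 1: C(8,1)·(2)^1 = 8·2 = 16.
  j = 2: C(8,2)·(2)^2 = 28·4 = 112.
  V_q(n, t) = 1 + 16 + 112 = 129.
Step 2: q^n = 3^8 = 6561.
Step 3: Hamming bound ⌊q^n / V_q(n,t)⌋ = ⌊6561/129⌋ = 50.
Step 4: Compare |C| = 37 to 50: satisfied.
The claimed |C| lies below the Hamming bound.


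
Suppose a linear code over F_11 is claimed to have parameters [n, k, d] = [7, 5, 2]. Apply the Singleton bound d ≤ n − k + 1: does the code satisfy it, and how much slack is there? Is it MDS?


Singleton RHS = n − k + 1 = 3, slack = 1, bound satisfied, not MDS.

Singleton bound: d ≤ n − k + 1.
Here n = 7, k = 5, so n − k + 1 = 3.
Given d = 2, check d ≤ 3: YES.
Slack = (n − k + 1) − d = 1.
The code is NOT MDS (slack = 1 > 0).
Description: the claimed parameters are [7, 5, 2]_11; such a code would be non-MDS.


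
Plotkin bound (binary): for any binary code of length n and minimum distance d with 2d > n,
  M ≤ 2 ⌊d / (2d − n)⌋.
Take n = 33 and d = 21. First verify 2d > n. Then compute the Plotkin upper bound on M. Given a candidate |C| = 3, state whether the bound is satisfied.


Plotkin bound M ≤ 4; given |C| = 3 ≤ bound (satisfied).

Check applicability: 2d = 42, n = 33.
2d − n = 9 > 0, so Plotkin applies.
Compute d/(2d−n) = 21/9 ≈ 2.3333.
⌊d/(2d−n)⌋ = 2.
Plotkin bound: M ≤ 2·2 = 4.
Given |C| = 3, check: satisfied.
This |C| is below the Plotkin bound.


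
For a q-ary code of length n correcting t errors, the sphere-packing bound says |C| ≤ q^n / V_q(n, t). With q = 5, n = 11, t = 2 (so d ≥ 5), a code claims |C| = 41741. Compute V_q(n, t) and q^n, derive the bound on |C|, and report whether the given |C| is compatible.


V_q(n, t) = 925, q^n = 48828125, Hamming bound = 52787, |C| = 41741 ≤ bound (satisfied).

Step 1: Compute V_q(n, t) = Σ_{j=0}^2 C(n, j) (q−1)^j.
  j = 0: C(11,0)·(4)^0 = 1·1 = 1.
  j = 1: C(11,1)·(4)^1 = 11·4 = 44.
  j = 2: C(11,2)·(4)^2 = 55·16 = 880.
  V_q(n, t) = 1 + 44 + 880 = 925.
Step 2: q^n = 5^11 = 48828125.
Step 3: Hamming bound ⌊q^n / V_q(n,t)⌋ = ⌊48828125/925⌋ = 52787.
Step 4: Compare |C| = 41741 to 52787: satisfied.
The claimed |C| lies below the Hamming bound.


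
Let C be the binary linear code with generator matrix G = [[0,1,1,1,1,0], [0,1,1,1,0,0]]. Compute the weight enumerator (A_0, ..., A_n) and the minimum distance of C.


Weight distribution: A_0 = 1, A_1 = 1, A_3 = 1, A_4 = 1. Minimum distance d = 1.

Enumerate all 2^2 = 4 messages m ∈ F_2^2.
For each, compute codeword c = mG in F_2^6, then tally its weight.
  m = 00 → c = 000000, weight = 0.
  m = 10 → c = 011110, weight = 4.
  m = 01 → c = 011100, weight = 3.
  m = 11 → c = 000010, weight = 1.
Tally weights:
  weight 0: 1 codewords.
  weight 1: 1 codewords.
  weight 3: 1 codewords.
  weight 4: 1 codewords.
Minimum distance d = smallest w > 0 with A_w > 0 = 1.
Sanity: Σ A_w = 4 = 2^2 = 4 ✓.


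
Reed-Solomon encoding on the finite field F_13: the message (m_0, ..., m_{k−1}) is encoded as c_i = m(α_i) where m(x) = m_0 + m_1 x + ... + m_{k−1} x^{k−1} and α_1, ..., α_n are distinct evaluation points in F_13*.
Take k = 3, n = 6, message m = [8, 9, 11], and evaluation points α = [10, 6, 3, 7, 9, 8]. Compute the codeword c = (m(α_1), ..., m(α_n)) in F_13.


c = [2, 3, 4, 12, 5, 4]

Message polynomial: m(x) = 8 + 9·x + 11·x^2 (mod 13).
For each evaluation point α_i, compute m(α_i) mod 13:
  α_1 = 10: Horner steps 11 → 2 → 2, so m(10) = 2.
  α_2 = 6: Horner steps 11 → 10 → 3, so m(6) = 3.
  α_3 = 3: Horner steps 11 → 3 → 4, so m(3) = 4.
  α_4 = 7: Horner steps 11 → 8 → 12, so m(7) = 12.
  α_5 = 9: Horner steps 11 → 4 → 5, so m(9) = 5.
  α_6 = 8: Horner steps 11 → 6 → 4, so m(8) = 4.
Codeword c = [2, 3, 4, 12, 5, 4] ∈ F_13^6.


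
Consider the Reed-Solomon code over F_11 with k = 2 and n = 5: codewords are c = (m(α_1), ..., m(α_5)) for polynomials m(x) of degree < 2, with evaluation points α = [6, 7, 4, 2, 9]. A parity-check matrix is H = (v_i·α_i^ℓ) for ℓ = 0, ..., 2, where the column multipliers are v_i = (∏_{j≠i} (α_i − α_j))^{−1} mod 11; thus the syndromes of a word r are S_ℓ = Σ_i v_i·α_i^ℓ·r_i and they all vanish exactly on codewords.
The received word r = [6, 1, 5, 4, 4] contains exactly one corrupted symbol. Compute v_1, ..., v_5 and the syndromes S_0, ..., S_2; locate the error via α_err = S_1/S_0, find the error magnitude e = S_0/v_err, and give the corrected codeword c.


S = (2, 7, 8), error at position 5, error magnitude e = 2, c = [6, 1, 5, 4, 2].

Step 1: column multipliers v_i = (∏_{j≠i}(α_i − α_j))^{−1} mod 11.
  i = 1 (α = 6): (6−7)(6−4)(6−2)(6−9) = (−1)·2·4·(−3) = 24 ≡ 2, so v_1 = 2^{−1} = 6 (mod 11).
  i = 2 (α = 7): (7−6)(7−4)(7−2)(7−9) = 1·3·5·(−2) = −30 ≡ 3, so v_2 = 3^{−1} = 4 (mod 11).
  i = 3 (α = 4): (4−6)(4−7)(4−2)(4−9) = (−2)·(−3)·2·(−5) = −60 ≡ 6, so v_3 = 6^{−1} = 2 (mod 11).
  i = 4 (α = 2): (2−6)(2−7)(2−4)(2−9) = (−4)·(−5)·(−2)·(−7) = 280 ≡ 5, so v_4 = 5^{−1} = 9 (mod 11).
  i = 5 (α = 9): (9−6)(9−7)(9−4)(9−2) = 3·2·5·7 = 210 ≡ 1, so v_5 = 1^{−1} = 1 (mod 11).
  v = [6, 4, 2, 9, 1].
Step 2: syndromes of r = [6, 1, 5, 4, 4] (all sums mod 11).
  S_0 = Σ v_i r_i = 6·6 + 4·1 + 2·5 + 9·4 + 1·4 = 90 ≡ 2.
  S_1 = Σ v_i α_i r_i = 6·6·6 + 4·7·1 + 2·4·5 + 9·2·4 + 1·9·4 = 392 ≡ 7.
  α_i^2 mod 11 = [3, 5, 5, 4, 4].
  S_2 = Σ v_i α_i^2 r_i = 6·3·6 + 4·5·1 + 2·5·5 + 9·4·4 + 1·4·4 = 338 ≡ 8.
  S = (2, 7, 8) ≠ 0, so r is not a codeword (an error is present).
Step 3: locate the error. For a single error e at position i, S_ℓ = v_i·e·α_i^ℓ, so α_err = S_1/S_0.
  S_0^{−1} = 2^{−1} = 6 (mod 11), so α_err = 7·6 = 42 ≡ 9 = α_5. Error position i = 5.
  Consistency check: S_2/S_1 = 8·8 = 64 ≡ 9 = α_err ✓ (single-error assumption holds).
Step 4: error magnitude e = S_0/v_5 = S_0·∏_{j≠5}(α_5 − α_j) = 2·1 = 2 ≡ 2 (mod 11).
Step 5: correct position 5: c_5 = r_5 − e = 4 − 2 ≡ 2 (mod 11). Hence c = [6, 1, 5, 4, 2].
  Check: interpolating c through the α_i gives m(x) = 3 + 6·x (degree < 2) with m(α_i) = c_i for every i, so c is indeed a codeword.


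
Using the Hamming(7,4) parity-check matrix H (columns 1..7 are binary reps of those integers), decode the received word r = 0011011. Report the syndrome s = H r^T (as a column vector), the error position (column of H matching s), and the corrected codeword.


s = (1, 1, 0)^T, error position = 6, corrected codeword c = 0011001

Compute s = H r^T mod 2 one row at a time:
  s_1 = 1 + 0 + 1 + 1 = 3 ≡ 1 (mod 2).
  s_2 = 0 + 1 + 1 + 1 = 3 ≡ 1 (mod 2).
  s_3 = 0 + 1 + 0 + 1 = 2 ≡ 0 (mod 2).
s = (1, 1, 0)^T — this equals column 6 of H (binary 110), so error is at position 6.
Correct: flip bit 6 of r = 0011011 to get c = 0011001.


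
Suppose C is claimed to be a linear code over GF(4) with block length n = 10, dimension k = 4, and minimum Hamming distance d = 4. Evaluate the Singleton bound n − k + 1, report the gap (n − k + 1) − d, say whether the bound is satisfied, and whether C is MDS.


Singleton RHS = n − k + 1 = 7, slack = 3, bound satisfied, not MDS.

Singleton bound: d ≤ n − k + 1.
Here n = 10, k = 4, so n − k + 1 = 7.
Given d = 4, check d ≤ 7: YES.
Slack = (n − k + 1) − d = 3.
The code is NOT MDS (slack = 3 > 0).
Description: the claimed parameters are [10, 4, 4]_4; such a code would be non-MDS.


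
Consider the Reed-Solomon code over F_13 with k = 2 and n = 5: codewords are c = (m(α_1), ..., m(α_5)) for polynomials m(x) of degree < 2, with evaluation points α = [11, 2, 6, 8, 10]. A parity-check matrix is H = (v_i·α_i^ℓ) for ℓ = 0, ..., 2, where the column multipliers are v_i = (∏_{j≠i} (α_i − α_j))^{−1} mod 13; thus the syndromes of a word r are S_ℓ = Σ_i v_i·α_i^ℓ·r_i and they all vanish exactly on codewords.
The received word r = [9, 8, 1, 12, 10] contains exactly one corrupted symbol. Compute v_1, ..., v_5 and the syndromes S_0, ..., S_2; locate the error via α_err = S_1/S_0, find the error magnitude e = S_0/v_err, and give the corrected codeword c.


S = (10, 7, 1), error at position 2, error magnitude e = 3, c = [9, 5, 1, 12, 10].

Step 1: column multipliers v_i = (∏_{j≠i}(α_i − α_j))^{−1} mod 13.
  i = 1 (α = 11): (11−2)(11−6)(11−8)(11−10) = 9·5·3·1 = 135 ≡ 5, so v_1 = 5^{−1} = 8 (mod 13).
  i = 2 (α = 2): (2−11)(2−6)(2−8)(2−10) = (−9)·(−4)·(−6)·(−8) = 1728 ≡ 12, so v_2 = 12^{−1} = 12 (mod 13).
  i = 3 (α = 6): (6−11)(6−2)(6−8)(6−10) = (−5)·4·(−2)·(−4) = −160 ≡ 9, so v_3 = 9^{−1} = 3 (mod 13).
  i = 4 (α = 8): (8−11)(8−2)(8−6)(8−10) = (−3)·6·2·(−2) = 72 ≡ 7, so v_4 = 7^{−1} = 2 (mod 13).
  i = 5 (α = 10): (10−11)(10−2)(10−6)(10−8) = (−1)·8·4·2 = −64 ≡ 1, so v_5 = 1^{−1} = 1 (mod 13).
  v = [8, 12, 3, 2, 1].
Step 2: syndromes of r = [9, 8, 1, 12, 10] (all sums mod 13).
  S_0 = Σ v_i r_i = 8·9 + 12·8 + 3·1 + 2·12 + 1·10 = 205 ≡ 10.
  S_1 = Σ v_i α_i r_i = 8·11·9 + 12·2·8 + 3·6·1 + 2·8·12 + 1·10·10 = 1294 ≡ 7.
  α_i^2 mod 13 = [4, 4, 10, 12, 9].
  S_2 = Σ v_i α_i^2 r_i = 8·4·9 + 12·4·8 + 3·10·1 + 2·12·12 + 1·9·10 = 1080 ≡ 1.
  S = (10, 7, 1) ≠ 0, so r is not a codeword (an error is present).
Step 3: locate the error. For a single error e at position i, S_ℓ = v_i·e·α_i^ℓ, so α_err = S_1/S_0.
  S_0^{−1} = 10^{−1} = 4 (mod 13), so α_err = 7·4 = 28 ≡ 2 = α_2. Error position i = 2.
  Consistency check: S_2/S_1 = 1·2 = 2 ≡ 2 = α_err ✓ (single-error assumption holds).
Step 4: error magnitude e = S_0/v_2 = S_0·∏_{j≠2}(α_2 − α_j) = 10·12 = 120 ≡ 3 (mod 13).
Step 5: correct position 2: c_2 = r_2 − e = 8 − 3 ≡ 5 (mod 13). Hence c = [9, 5, 1, 12, 10].
  Check: interpolating c through the α_i gives m(x) = 7 + 12·x (degree < 2) with m(α_i) = c_i for every i, so c is indeed a codeword.


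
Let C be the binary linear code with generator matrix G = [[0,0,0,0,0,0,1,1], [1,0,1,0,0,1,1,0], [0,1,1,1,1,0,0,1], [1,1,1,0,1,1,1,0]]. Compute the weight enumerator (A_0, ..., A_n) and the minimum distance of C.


Weight distribution: A_0 = 1, A_2 = 2, A_3 = 3, A_4 = 3, A_5 = 4, A_6 = 2, A_7 = 1. Minimum distance d = 2.

Enumerate all 2^4 = 16 messages m ∈ F_2^4.
For each, compute codeword c = mG in F_2^8, then tally its weight.
  m = 0000 → c = 00000000, weight = 0.
  m = 1000 → c = 00000011, weight = 2.
  m = 0100 → c = 10100110, weight = 4.
  m = 1100 → c = 10100101, weight = 4.
  m = 0010 → c = 01111001, weight = 5.
  m = 1010 → c = 01111010, weight = 5.
  m = 0110 → c = 11011111, weight = 7.
  m = 1110 → c = 11011100, weight = 5.
  m = 0001 → c = 11101110, weight = 6.
  m = 1001 → c = 11101101, weight = 6.
  m = 0101 → c = 01001000, weight = 2.
  m = 1101 → c = 01001011, weight = 4.
  m = 0011 → c = 10010111, weight = 5.
  m = 1011 → c = 10010100, weight = 3.
  m = 0111 → c = 00110001, weight = 3.
  m = 1111 → c = 00110010, weight = 3.
Tally weights:
  weight 0: 1 codewords.
  weight 2: 2 codewords.
  weight 3: 3 codewords.
  weight 4: 3 codewords.
  weight 5: 4 codewords.
  weight 6: 2 codewords.
  weight 7: 1 codewords.
Minimum distance d = smallest w > 0 with A_w > 0 = 2.
Sanity: Σ A_w = 16 = 2^4 = 16 ✓.


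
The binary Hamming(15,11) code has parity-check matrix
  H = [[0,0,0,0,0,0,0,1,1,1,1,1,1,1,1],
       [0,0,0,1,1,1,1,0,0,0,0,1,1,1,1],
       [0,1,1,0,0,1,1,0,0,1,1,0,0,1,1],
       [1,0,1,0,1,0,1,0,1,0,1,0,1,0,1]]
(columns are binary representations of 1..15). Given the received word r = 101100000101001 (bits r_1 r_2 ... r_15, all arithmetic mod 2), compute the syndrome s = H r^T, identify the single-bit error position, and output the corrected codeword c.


s = (1, 1, 1, 1)^T, error position = 15, corrected codeword c = 101100000101000

Compute s = H r^T mod 2 one row at a time:
  s_1 = 0 + 0 + 1 + 0 + 1 + 0 + 0 + 1 = 3 ≡ 1 (mod 2).
  s_2 = 1 + 0 + 0 + 0 + 1 + 0 + 0 + 1 = 3 ≡ 1 (mod 2).
  s_3 = 0 + 1 + 0 + 0 + 1 + 0 + 0 + 1 = 3 ≡ 1 (mod 2).
  s_4 = 1 + 1 + 0 + 0 + 0 + 0 + 0 + 1 = 3 ≡ 1 (mod 2).
s = (1, 1, 1, 1)^T — this equals column 15 of H (binary 1111), so error is at position 15.
Correct: flip bit 15 of r = 101100000101001 to get c = 101100000101000.


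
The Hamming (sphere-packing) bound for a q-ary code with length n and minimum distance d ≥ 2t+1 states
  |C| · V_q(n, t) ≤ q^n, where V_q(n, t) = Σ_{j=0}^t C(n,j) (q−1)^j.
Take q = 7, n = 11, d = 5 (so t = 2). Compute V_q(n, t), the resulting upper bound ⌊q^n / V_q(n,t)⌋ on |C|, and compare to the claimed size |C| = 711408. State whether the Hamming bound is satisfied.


V_q(n, t) = 2047, q^n = 1977326743, Hamming bound = 965963, |C| = 711408 ≤ bound (satisfied).

Step 1: Compute V_q(n, t) = Σ_{j=0}^2 C(n, j) (q−1)^j.
  j = 0: C(11,0)·(6)^0 = 1·1 = 1.
  j = 1: C(11,1)·(6)^1 = 11·6 = 66.
  j = 2: C(11,2)·(6)^2 = 55·36 = 1980.
  V_q(n, t) = 1 + 66 + 1980 = 2047.
Step 2: q^n = 7^11 = 1977326743.
Step 3: Hamming bound ⌊q^n / V_q(n,t)⌋ = ⌊1977326743/2047⌋ = 965963.
Step 4: Compare |C| = 711408 to 965963: satisfied.
The claimed |C| lies below the Hamming bound.


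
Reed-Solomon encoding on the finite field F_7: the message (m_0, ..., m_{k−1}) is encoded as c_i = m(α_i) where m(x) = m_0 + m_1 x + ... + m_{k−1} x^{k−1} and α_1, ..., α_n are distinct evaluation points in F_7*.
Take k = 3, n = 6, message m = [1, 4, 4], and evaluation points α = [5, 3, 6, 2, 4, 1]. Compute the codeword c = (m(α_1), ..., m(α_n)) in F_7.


c = [2, 0, 1, 4, 4, 2]

Message polynomial: m(x) = 1 + 4·x + 4·x^2 (mod 7).
For each evaluation point α_i, compute m(α_i) mod 7:
  α_1 = 5: Horner steps 4 → 3 → 2, so m(5) = 2.
  α_2 = 3: Horner steps 4 → 2 → 0, so m(3) = 0.
  α_3 = 6: Horner steps 4 → 0 → 1, so m(6) = 1.
  α_4 = 2: Horner steps 4 → 5 → 4, so m(2) = 4.
  α_5 = 4: Horner steps 4 → 6 → 4, so m(4) = 4.
  α_6 = 1: Horner steps 4 → 1 → 2, so m(1) = 2.
Codeword c = [2, 0, 1, 4, 4, 2] ∈ F_7^6.


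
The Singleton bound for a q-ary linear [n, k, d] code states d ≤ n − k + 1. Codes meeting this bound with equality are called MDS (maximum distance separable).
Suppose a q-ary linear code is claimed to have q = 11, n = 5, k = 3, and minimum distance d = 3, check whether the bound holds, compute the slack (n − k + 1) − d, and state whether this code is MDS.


Singleton RHS = n − k + 1 = 3, slack = 0, bound satisfied, MDS.

Singleton bound: d ≤ n − k + 1.
Here n = 5, k = 3, so n − k + 1 = 3.
Given d = 3, check d ≤ 3: YES.
Slack = (n − k + 1) − d = 0.
The code is MDS (slack = 0).
Description: the claimed parameters are [5, 3, 3]_11; such a code would be MDS (meets Singleton bound).


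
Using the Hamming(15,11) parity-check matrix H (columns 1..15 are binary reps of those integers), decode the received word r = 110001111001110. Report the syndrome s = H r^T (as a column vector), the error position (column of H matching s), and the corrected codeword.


s = (1, 1, 0, 0)^T, error position = 12, corrected codeword c = 110001111000110

Compute s = H r^T mod 2 one row at a time:
  s_1 = 1 + 1 + 0 + 0 + 1 + 1 + 1 + 0 = 5 ≡ 1 (mod 2).
  s_2 = 0 + 0 + 1 + 1 + 1 + 1 + 1 + 0 = 5 ≡ 1 (mod 2).
  s_3 = 1 + 0 + 1 + 1 + 0 + 0 + 1 + 0 = 4 ≡ 0 (mod 2).
  s_4 = 1 + 0 + 0 + 1 + 1 + 0 + 1 + 0 = 4 ≡ 0 (mod 2).
s = (1, 1, 0, 0)^T — this equals column 12 of H (binary 1100), so error is at position 12.
Correct: flip bit 12 of r = 110001111001110 to get c = 110001111000110.


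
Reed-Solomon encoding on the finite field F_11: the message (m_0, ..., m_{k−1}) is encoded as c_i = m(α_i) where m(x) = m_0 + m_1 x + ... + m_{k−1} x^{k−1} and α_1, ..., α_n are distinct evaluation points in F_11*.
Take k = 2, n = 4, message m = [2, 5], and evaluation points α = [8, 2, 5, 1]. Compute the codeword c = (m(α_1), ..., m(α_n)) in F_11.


c = [9, 1, 5, 7]

Message polynomial: m(x) = 2 + 5·x (mod 11).
For each evaluation point α_i, compute m(α_i) mod 11:
  α_1 = 8: Horner steps 5 → 9, so m(8) = 9.
  α_2 = 2: Horner steps 5 → 1, so m(2) = 1.
  α_3 = 5: Horner steps 5 → 5, so m(5) = 5.
  α_4 = 1: Horner steps 5 → 7, so m(1) = 7.
Codeword c = [9, 1, 5, 7] ∈ F_11^4.


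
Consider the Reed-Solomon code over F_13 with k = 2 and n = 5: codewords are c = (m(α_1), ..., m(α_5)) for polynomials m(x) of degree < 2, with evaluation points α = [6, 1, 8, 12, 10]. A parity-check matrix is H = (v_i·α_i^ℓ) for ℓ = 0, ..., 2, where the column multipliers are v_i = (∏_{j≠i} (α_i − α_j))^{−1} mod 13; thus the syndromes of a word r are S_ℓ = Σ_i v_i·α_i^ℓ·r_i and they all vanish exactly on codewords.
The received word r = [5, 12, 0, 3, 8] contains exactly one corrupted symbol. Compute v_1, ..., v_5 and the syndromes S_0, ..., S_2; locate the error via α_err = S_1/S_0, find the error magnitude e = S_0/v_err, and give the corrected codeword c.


S = (2, 2, 2), error at position 2, error magnitude e = 1, c = [5, 11, 0, 3, 8].

Step 1: column multipliers v_i = (∏_{j≠i}(α_i − α_j))^{−1} mod 13.
  i = 1 (α = 6): (6−1)(6−8)(6−12)(6−10) = 5·(−2)·(−6)·(−4) = −240 ≡ 7, so v_1 = 7^{−1} = 2 (mod 13).
  i = 2 (α = 1): (1−6)(1−8)(1−12)(1−10) = (−5)·(−7)·(−11)·(−9) = 3465 ≡ 7, so v_2 = 7^{−1} = 2 (mod 13).
  i = 3 (α = 8): (8−6)(8−1)(8−12)(8−10) = 2·7·(−4)·(−2) = 112 ≡ 8, so v_3 = 8^{−1} = 5 (mod 13).
  i = 4 (α = 12): (12−6)(12−1)(12−8)(12−10) = 6·11·4·2 = 528 ≡ 8, so v_4 = 8^{−1} = 5 (mod 13).
  i = 5 (α = 10): (10−6)(10−1)(10−8)(10−12) = 4·9·2·(−2) = −144 ≡ 12, so v_5 = 12^{−1} = 12 (mod 13).
  v = [2, 2, 5, 5, 12].
Step 2: syndromes of r = [5, 12, 0, 3, 8] (all sums mod 13).
  S_0 = Σ v_i r_i = 2·5 + 2·12 + 5·0 + 5·3 + 12·8 = 145 ≡ 2.
  S_1 = Σ v_i α_i r_i = 2·6·5 + 2·1·12 + 5·8·0 + 5·12·3 + 12·10·8 = 1224 ≡ 2.
  α_i^2 mod 13 = [10, 1, 12, 1, 9].
  S_2 = Σ v_i α_i^2 r_i = 2·10·5 + 2·1·12 + 5·12·0 + 5·1·3 + 12·9·8 = 1003 ≡ 2.
  S = (2, 2, 2) ≠ 0, so r is not a codeword (an error is present).
Step 3: locate the error. For a single error e at position i, S_ℓ = v_i·e·α_i^ℓ, so α_err = S_1/S_0.
  S_0^{−1} = 2^{−1} = 7 (mod 13), so α_err = 2·7 = 14 ≡ 1 = α_2. Error position i = 2.
  Consistency check: S_2/S_1 = 2·7 = 14 ≡ 1 = α_err ✓ (single-error assumption holds).
Step 4: error magnitude e = S_0/v_2 = S_0·∏_{j≠2}(α_2 − α_j) = 2·7 = 14 ≡ 1 (mod 13).
Step 5: correct position 2: c_2 = r_2 − e = 12 − 1 ≡ 11 (mod 13). Hence c = [5, 11, 0, 3, 8].
  Check: interpolating c through the α_i gives m(x) = 7 + 4·x (degree < 2) with m(α_i) = c_i for every i, so c is indeed a codeword.


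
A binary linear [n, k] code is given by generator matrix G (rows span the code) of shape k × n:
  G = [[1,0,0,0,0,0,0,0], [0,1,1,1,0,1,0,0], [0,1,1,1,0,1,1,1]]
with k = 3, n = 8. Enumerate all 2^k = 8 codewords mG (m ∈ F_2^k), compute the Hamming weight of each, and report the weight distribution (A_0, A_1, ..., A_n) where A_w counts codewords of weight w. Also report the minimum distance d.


Weight distribution: A_0 = 1, A_1 = 1, A_2 = 1, A_3 = 1, A_4 = 1, A_5 = 1, A_6 = 1, A_7 = 1. Minimum distance d = 1.

Enumerate all 2^3 = 8 messages m ∈ F_2^3.
For each, compute codeword c = mG in F_2^8, then tally its weight.
  m = 000 → c = 00000000, weight = 0.
  m = 100 → c = 10000000, weight = 1.
  m = 010 → c = 01110100, weight = 4.
  m = 110 → c = 11110100, weight = 5.
  m = 001 → c = 01110111, weight = 6.
  m = 101 → c = 11110111, weight = 7.
  m = 011 → c = 00000011, weight = 2.
  m = 111 → c = 10000011, weight = 3.
Tally weights:
  weight 0: 1 codewords.
  weight 1: 1 codewords.
  weight 2: 1 codewords.
  weight 3: 1 codewords.
  weight 4: 1 codewords.
  weight 5: 1 codewords.
  weight 6: 1 codewords.
  weight 7: 1 codewords.
Minimum distance d = smallest w > 0 with A_w > 0 = 1.
Sanity: Σ A_w = 8 = 2^3 = 8 ✓.


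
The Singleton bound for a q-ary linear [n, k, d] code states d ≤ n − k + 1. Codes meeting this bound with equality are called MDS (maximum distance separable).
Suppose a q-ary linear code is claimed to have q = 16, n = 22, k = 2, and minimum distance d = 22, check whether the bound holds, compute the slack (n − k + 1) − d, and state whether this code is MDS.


Singleton RHS = n − k + 1 = 21, slack = -1, bound violated (no such code; not MDS).

Singleton bound: d ≤ n − k + 1.
Here n = 22, k = 2, so n − k + 1 = 21.
Given d = 22, check d ≤ 21: NO.
Slack = (n − k + 1) − d = -1.
The slack is negative: d = 22 exceeds n − k + 1 = 21 by 1, so the Singleton bound is violated and no linear [22, 2, 22]_16 code can exist. In particular it is not MDS (MDS requires d = n − k + 1 exactly).
Description: the claimed parameters are [22, 2, 22]_16; such a code would be impossible (violates the Singleton bound).


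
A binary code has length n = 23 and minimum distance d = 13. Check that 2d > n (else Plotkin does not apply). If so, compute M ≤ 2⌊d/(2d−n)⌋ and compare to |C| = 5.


Plotkin bound M ≤ 8; given |C| = 5 ≤ bound (satisfied).

Check applicability: 2d = 26, n = 23.
2d − n = 3 > 0, so Plotkin applies.
Compute d/(2d−n) = 13/3 ≈ 4.3333.
⌊d/(2d−n)⌋ = 4.
Plotkin bound: M ≤ 2·4 = 8.
Given |C| = 5, check: satisfied.
This |C| is below the Plotkin bound.
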